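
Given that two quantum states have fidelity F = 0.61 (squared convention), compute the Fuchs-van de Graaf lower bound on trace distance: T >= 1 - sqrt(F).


Fuchs-van de Graaf (squared-fidelity convention): 1 - sqrt(F) <= T <= sqrt(1 - F).
Lower bound: T >= 1 - sqrt(F)
sqrt(F) = sqrt(0.61) = 0.7810
T >= 1 - 0.7810
T >= 0.2190

0.2190


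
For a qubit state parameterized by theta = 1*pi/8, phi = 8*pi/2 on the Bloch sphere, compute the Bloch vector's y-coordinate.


theta = 0.3927, phi = 12.5664
r_y = sin(theta)*sin(phi) = 0.3827 * 0.0000
r_y = 0.0000

0.0000


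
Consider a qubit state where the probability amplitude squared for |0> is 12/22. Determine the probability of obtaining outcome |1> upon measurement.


|alpha|^2 = 12/22 = 0.5455
|beta|^2 = 1 - 12/22 = 10/22 = 0.4545
P(|1>) = |beta|^2 = 0.4545

0.4545


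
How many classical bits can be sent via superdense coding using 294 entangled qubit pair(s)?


Superdense coding allows 2 classical bits per shared entangled pair.
294 pair(s) -> 2 * 294 = 588 classical bits

588


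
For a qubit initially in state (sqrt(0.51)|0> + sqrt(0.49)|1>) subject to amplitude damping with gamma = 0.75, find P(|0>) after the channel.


For amplitude damping with parameter gamma on state sqrt(a)|0> + sqrt(b)|1>:
alpha^2 = 0.51, beta^2 = 0.49
P(|0>) = alpha^2 + gamma * beta^2
= 0.51 + 0.75 * 0.49
= 0.51 + 0.3675
= 0.8775

0.8775


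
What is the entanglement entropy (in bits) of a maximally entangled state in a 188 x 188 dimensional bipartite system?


For a maximally entangled state in d x d:
S = log2(d) = log2(188)
= 7.5546

7.5546


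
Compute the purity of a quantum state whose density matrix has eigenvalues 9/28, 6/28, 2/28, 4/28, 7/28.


tr(rho^2) = sum of eigenvalues squared
= (9/28)^2 + (6/28)^2 + (2/28)^2 + (4/28)^2 + (7/28)^2
= (81 + 36 + 4 + 16 + 49) / 784
= 186/784
= 0.2372

0.2372


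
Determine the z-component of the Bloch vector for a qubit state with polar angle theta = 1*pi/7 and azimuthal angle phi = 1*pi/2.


theta = 0.4488, phi = 1.5708
r_z = cos(theta) = 0.9010

0.9010


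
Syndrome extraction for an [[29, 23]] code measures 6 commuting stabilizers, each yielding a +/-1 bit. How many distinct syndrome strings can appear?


Each stabilizer generator gives a binary (+1 or -1) measurement outcome.
With 6 independent generators:
Total syndromes = 2^6
= 64

64


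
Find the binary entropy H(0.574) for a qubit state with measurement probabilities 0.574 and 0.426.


S = -p*log2(p) - (1-p)*log2(1-p)
p = 0.5740, 1-p = 0.4260
= -0.5740 * log2(0.5740) - 0.4260 * log2(0.4260)
= -(-0.4597) - (-0.5244)
= 0.9841

0.9841


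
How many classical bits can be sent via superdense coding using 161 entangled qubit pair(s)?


Superdense coding allows 2 classical bits per shared entangled pair.
161 pair(s) -> 2 * 161 = 322 classical bits

322


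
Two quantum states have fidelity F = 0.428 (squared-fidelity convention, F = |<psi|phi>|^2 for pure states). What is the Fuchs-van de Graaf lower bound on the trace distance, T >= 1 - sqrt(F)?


Fuchs-van de Graaf (squared-fidelity convention): 1 - sqrt(F) <= T <= sqrt(1 - F).
Lower bound: T >= 1 - sqrt(F)
sqrt(F) = sqrt(0.428) = 0.6542
T >= 1 - 0.6542
T >= 0.3458

0.3458


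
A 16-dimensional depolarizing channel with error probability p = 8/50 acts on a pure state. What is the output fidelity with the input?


F = (1-p) + p/d
= (1 - 0.1600) + 0.1600/16
= 0.8400 + 0.0100
= 0.8500

0.8500


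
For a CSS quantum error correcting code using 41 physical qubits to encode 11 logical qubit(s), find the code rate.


Code rate R = k/n
= 11/41
= 0.2683

0.2683


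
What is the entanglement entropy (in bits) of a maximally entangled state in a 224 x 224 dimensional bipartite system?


For a maximally entangled state in d x d:
S = log2(d) = log2(224)
= 7.8074

7.8074


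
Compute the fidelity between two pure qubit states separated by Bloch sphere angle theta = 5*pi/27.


For states separated by angle theta on Bloch sphere:
F = cos^2(theta/2)
theta = 5*pi/27 = 0.5818
theta/2 = 0.2909
cos(theta/2) = 0.9580
F = 0.9177

0.9177


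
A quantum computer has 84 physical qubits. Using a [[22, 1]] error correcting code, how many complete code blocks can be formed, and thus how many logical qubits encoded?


Each code block uses 22 physical qubits for 1 logical qubit(s).
Number of complete blocks = floor(84 / 22) = 3
Logical qubits = 3 * 1
= 3

3


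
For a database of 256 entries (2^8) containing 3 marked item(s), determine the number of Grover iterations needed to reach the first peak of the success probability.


After j Grover iterations the success probability is P(j) = sin^2((2j+1)*theta), where sin(theta) = sqrt(k/N).
N = 2^8 = 256, k = 3
sin(theta) = sqrt(k/N) = 0.1082531755
theta = arcsin(sqrt(k/N)) = 0.1084657303 rad
P(j) reaches its first maximum when (2j+1)*theta is as close as possible to pi/2, i.e. j = round(pi/(4*theta) - 1/2).
pi/(4*theta) - 1/2 = 6.7410
(For comparison, the common estimate pi/4 * sqrt(N/k) = 7.2552; the exact maximiser is used here.)
Optimal iterations = 7

7


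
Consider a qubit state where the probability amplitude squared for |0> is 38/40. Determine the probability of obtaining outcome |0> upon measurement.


|alpha|^2 = 38/40 = 0.9500
|beta|^2 = 1 - 38/40 = 2/40 = 0.0500
P(|0>) = |alpha|^2 = 0.9500

0.9500


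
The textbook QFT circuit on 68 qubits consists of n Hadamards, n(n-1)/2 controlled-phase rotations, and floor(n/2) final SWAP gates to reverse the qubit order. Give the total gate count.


Hadamard gates: 68
Controlled rotations: n*(n-1)/2 = 68*67/2 = 2278
SWAP gates: floor(n/2) = floor(68/2) = 34
Total = 68 + 2278 + 34
= 2380

2380


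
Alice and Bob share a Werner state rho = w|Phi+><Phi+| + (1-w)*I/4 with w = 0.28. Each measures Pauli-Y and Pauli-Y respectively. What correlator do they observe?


|Phi+> = (|00> + |11>)/sqrt(2)
For the pure Bell state, <Y_A Y_B> = -1 (Bell-state Pauli correlator).
The maximally-mixed part I/4 has tr(I/4 * P tensor P) = 0 for any traceless Pauli P.
So <Y_A Y_B>_rho = w * (-1) + (1 - w) * 0
= 0.28 * (-1)
= -0.2800

-0.2800


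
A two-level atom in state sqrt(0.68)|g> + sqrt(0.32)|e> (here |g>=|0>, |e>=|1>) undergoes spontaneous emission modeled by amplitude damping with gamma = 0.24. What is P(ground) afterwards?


For amplitude damping with parameter gamma on state sqrt(a)|0> + sqrt(b)|1>:
alpha^2 = 0.68, beta^2 = 0.32
P(|0>) = alpha^2 + gamma * beta^2
= 0.68 + 0.24 * 0.32
= 0.68 + 0.0768
= 0.7568

0.7568


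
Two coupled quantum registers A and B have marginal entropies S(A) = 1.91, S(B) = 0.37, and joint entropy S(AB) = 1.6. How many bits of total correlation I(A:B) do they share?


I(A:B) = S(A) + S(B) - S(AB)
= 1.91 + 0.37 - 1.6
= 0.6800

0.6800


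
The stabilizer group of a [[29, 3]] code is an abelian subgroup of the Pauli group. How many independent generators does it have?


For an [[n,k]] stabilizer code:
Number of stabilizer generators = n - k
= 29 - 3
= 26

26


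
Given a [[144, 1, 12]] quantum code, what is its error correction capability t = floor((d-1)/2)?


Code parameters: [[144, 1, 12]], distance d = 12.
Number of correctable errors = floor((d-1)/2)
= floor((12 - 1)/2)
= floor(11/2)
= 5

5


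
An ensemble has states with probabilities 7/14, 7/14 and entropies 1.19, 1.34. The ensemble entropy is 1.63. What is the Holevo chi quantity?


chi = S(rho) - sum_i p_i * S(rho_i)
Weighted entropy = 7/14 * 1.19 + 7/14 * 1.34
= 1.2650
chi = 1.63 - 1.2650
= 0.3650

0.3650


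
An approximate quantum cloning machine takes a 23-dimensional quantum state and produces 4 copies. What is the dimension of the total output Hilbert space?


Output space = H^(tensor 4) where dim(H) = 23
dim = 23^4
= 529 (after 2 factors)
= 12167 (after 3 factors)
= 279841 (after 4 factors)
= 279841

279841


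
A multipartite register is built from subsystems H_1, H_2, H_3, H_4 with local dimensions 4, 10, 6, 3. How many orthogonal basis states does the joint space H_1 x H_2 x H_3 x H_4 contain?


dim(H_1 x H_2 x H_3 x H_4) = 4 * 10 * 6 * 3
= 40 * 6 * 3
= 240 * 3
= 720

720


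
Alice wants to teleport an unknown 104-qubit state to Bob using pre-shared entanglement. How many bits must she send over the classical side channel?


Quantum teleportation requires 2 classical bits per qubit teleported.
104 qubit(s) -> 2 * 104 = 208 classical bits

208


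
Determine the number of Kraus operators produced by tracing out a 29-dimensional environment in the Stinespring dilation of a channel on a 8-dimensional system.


Tracing out the environment in an orthonormal basis {|i>_E} gives Kraus operators K_i = <i|_E U |0>_E.
Number of Kraus operators = dim(H_env) = d_env
= 29

29


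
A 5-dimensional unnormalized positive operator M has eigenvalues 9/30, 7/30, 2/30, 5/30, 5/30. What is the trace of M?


tr(M) = sum of eigenvalues
= 9/30 + 7/30 + 2/30 + 5/30 + 5/30
= 28/30
= 0.9333

0.9333


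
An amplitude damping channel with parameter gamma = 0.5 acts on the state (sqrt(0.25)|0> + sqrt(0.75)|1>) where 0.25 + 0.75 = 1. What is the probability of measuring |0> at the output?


For amplitude damping with parameter gamma on state sqrt(a)|0> + sqrt(b)|1>:
alpha^2 = 0.25, beta^2 = 0.75
P(|0>) = alpha^2 + gamma * beta^2
= 0.25 + 0.5 * 0.75
= 0.25 + 0.3750
= 0.6250

0.6250


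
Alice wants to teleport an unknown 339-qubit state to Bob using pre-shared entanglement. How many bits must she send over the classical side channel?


Quantum teleportation requires 2 classical bits per qubit teleported.
339 qubit(s) -> 2 * 339 = 678 classical bits

678


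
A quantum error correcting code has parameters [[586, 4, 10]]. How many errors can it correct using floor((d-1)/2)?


Code parameters: [[586, 4, 10]], distance d = 10.
Number of correctable errors = floor((d-1)/2)
= floor((10 - 1)/2)
= floor(9/2)
= 4

4


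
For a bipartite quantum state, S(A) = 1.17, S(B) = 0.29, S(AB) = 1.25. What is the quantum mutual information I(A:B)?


I(A:B) = S(A) + S(B) - S(AB)
= 1.17 + 0.29 - 1.25
= 0.2100

0.2100


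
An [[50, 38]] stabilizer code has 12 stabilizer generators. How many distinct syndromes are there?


Each stabilizer generator gives a binary (+1 or -1) measurement outcome.
With 12 independent generators:
Total syndromes = 2^12
= 4096

4096


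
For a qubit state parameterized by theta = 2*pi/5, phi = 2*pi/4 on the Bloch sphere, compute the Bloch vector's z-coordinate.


theta = 1.2566, phi = 1.5708
r_z = cos(theta) = 0.3090

0.3090


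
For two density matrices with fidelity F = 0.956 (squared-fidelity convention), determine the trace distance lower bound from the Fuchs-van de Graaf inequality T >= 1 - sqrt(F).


Fuchs-van de Graaf (squared-fidelity convention): 1 - sqrt(F) <= T <= sqrt(1 - F).
Lower bound: T >= 1 - sqrt(F)
sqrt(F) = sqrt(0.956) = 0.9778
T >= 1 - 0.9778
T >= 0.0222

0.0222


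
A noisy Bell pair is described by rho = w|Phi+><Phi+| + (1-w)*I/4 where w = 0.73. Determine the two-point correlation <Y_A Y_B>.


|Phi+> = (|00> + |11>)/sqrt(2)
For the pure Bell state, <Y_A Y_B> = -1 (Bell-state Pauli correlator).
The maximally-mixed part I/4 has tr(I/4 * P tensor P) = 0 for any traceless Pauli P.
So <Y_A Y_B>_rho = w * (-1) + (1 - w) * 0
= 0.73 * (-1)
= -0.7300

-0.7300


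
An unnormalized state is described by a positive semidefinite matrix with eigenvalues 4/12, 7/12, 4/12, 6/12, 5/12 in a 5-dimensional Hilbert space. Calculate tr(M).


tr(M) = sum of eigenvalues
= 4/12 + 7/12 + 4/12 + 6/12 + 5/12
= 26/12
= 2.1667

2.1667


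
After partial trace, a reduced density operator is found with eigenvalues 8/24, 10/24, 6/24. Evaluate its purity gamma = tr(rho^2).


tr(rho^2) = sum of eigenvalues squared
= (8/24)^2 + (10/24)^2 + (6/24)^2
= (64 + 100 + 36) / 576
= 200/576
= 0.3472

0.3472


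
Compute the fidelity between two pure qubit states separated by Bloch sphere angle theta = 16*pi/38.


For states separated by angle theta on Bloch sphere:
F = cos^2(theta/2)
theta = 16*pi/38 = 1.3228
theta/2 = 0.6614
cos(theta/2) = 0.7891
F = 0.6227

0.6227


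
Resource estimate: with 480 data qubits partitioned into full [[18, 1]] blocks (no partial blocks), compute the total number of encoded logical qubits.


Each code block uses 18 physical qubits for 1 logical qubit(s).
Number of complete blocks = floor(480 / 18) = 26
Logical qubits = 26 * 1
= 26

26


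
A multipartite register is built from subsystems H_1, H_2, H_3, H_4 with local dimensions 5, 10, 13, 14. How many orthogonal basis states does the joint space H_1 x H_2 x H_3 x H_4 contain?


dim(H_1 x H_2 x H_3 x H_4) = 5 * 10 * 13 * 14
= 50 * 13 * 14
= 650 * 14
= 9100

9100


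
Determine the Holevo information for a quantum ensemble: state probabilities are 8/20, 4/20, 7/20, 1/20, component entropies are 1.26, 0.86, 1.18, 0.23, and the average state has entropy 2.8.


chi = S(rho) - sum_i p_i * S(rho_i)
Weighted entropy = 8/20 * 1.26 + 4/20 * 0.86 + 7/20 * 1.18 + 1/20 * 0.23
= 1.1005
chi = 2.8 - 1.1005
= 1.6995

1.6995


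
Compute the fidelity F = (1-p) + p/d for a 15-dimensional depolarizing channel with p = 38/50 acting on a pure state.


F = (1-p) + p/d
= (1 - 0.7600) + 0.7600/15
= 0.2400 + 0.0507
= 0.2907

0.2907


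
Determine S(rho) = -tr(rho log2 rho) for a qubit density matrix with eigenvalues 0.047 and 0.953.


S = -p*log2(p) - (1-p)*log2(1-p)
p = 0.0470, 1-p = 0.9530
= -0.0470 * log2(0.0470) - 0.9530 * log2(0.9530)
= -(-0.2073) - (-0.0662)
= 0.2735

0.2735


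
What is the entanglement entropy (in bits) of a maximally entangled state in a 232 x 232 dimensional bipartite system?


For a maximally entangled state in d x d:
S = log2(d) = log2(232)
= 7.8580

7.8580


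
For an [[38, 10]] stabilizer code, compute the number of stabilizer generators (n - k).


For an [[n,k]] stabilizer code:
Number of stabilizer generators = n - k
= 38 - 10
= 28

28


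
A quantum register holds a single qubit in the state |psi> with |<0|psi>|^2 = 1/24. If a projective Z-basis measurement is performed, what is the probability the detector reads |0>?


|alpha|^2 = 1/24 = 0.0417
|beta|^2 = 1 - 1/24 = 23/24 = 0.9583
P(|0>) = |alpha|^2 = 0.0417

0.0417


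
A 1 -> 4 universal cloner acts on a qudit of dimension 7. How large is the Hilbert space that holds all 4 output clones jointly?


Output space = H^(tensor 4) where dim(H) = 7
dim = 7^4
= 49 (after 2 factors)
= 343 (after 3 factors)
= 2401 (after 4 factors)
= 2401

2401


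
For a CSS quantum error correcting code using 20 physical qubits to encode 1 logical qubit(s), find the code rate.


Code rate R = k/n
= 1/20
= 0.0500

0.0500


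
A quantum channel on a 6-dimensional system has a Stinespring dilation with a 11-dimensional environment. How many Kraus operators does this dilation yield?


Tracing out the environment in an orthonormal basis {|i>_E} gives Kraus operators K_i = <i|_E U |0>_E.
Number of Kraus operators = dim(H_env) = d_env
= 11

11


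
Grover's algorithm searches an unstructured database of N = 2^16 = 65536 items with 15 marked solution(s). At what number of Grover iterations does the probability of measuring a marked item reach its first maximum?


After j Grover iterations the success probability is P(j) = sin^2((2j+1)*theta), where sin(theta) = sqrt(k/N).
N = 2^16 = 65536, k = 15
sin(theta) = sqrt(k/N) = 0.0151288412
theta = arcsin(sqrt(k/N)) = 0.01512941838 rad
P(j) reaches its first maximum when (2j+1)*theta is as close as possible to pi/2, i.e. j = round(pi/(4*theta) - 1/2).
pi/(4*theta) - 1/2 = 51.4120
(For comparison, the common estimate pi/4 * sqrt(N/k) = 51.9140; the exact maximiser is used here.)
Optimal iterations = 51

51


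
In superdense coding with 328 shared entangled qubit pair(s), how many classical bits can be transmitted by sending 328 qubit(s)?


Superdense coding allows 2 classical bits per shared entangled pair.
328 pair(s) -> 2 * 328 = 656 classical bits

656


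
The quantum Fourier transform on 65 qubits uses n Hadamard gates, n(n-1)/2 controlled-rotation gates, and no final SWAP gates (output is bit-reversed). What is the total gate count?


Hadamard gates: 65
Controlled rotations: n*(n-1)/2 = 65*64/2 = 2080
SWAP gates: 0 (omitted)
Total = 65 + 2080
= 2145

2145


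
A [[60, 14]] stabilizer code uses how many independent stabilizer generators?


For an [[n,k]] stabilizer code:
Number of stabilizer generators = n - k
= 60 - 14
= 46

46


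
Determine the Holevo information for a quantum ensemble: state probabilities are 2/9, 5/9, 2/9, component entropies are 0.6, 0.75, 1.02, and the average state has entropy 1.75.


chi = S(rho) - sum_i p_i * S(rho_i)
Weighted entropy = 2/9 * 0.6 + 5/9 * 0.75 + 2/9 * 1.02
= 0.7767
chi = 1.75 - 0.7767
= 0.9733

0.9733


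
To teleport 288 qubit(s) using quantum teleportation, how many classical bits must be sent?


Quantum teleportation requires 2 classical bits per qubit teleported.
288 qubit(s) -> 2 * 288 = 576 classical bits

576


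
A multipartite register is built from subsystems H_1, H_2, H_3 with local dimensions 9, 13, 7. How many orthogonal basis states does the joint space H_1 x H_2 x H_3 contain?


dim(H_1 x H_2 x H_3) = 9 * 13 * 7
= 117 * 7
= 819

819


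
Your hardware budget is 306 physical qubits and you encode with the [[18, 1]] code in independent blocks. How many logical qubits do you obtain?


Each code block uses 18 physical qubits for 1 logical qubit(s).
Number of complete blocks = floor(306 / 18) = 17
Logical qubits = 17 * 1
= 17

17


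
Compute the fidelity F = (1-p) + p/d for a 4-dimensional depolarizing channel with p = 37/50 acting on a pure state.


F = (1-p) + p/d
= (1 - 0.7400) + 0.7400/4
= 0.2600 + 0.1850
= 0.4450

0.4450


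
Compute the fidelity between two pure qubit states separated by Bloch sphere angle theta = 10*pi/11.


For states separated by angle theta on Bloch sphere:
F = cos^2(theta/2)
theta = 10*pi/11 = 2.8560
theta/2 = 1.4280
cos(theta/2) = 0.1423
F = 0.0203

0.0203


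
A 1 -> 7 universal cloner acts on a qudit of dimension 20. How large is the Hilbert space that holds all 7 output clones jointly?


Output space = H^(tensor 7) where dim(H) = 20
dim = 20^7
= 400 (after 2 factors)
= 8000 (after 3 factors)
= 160000 (after 4 factors)
= 3200000 (after 5 factors)
= 64000000 (after 6 factors)
= 1280000000 (after 7 factors)
= 1280000000

1280000000


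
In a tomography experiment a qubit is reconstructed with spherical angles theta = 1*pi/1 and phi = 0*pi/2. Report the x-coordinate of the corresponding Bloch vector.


theta = 3.1416, phi = 0.0000
r_x = sin(theta)*cos(phi) = 0.0000 * 1.0000
r_x = 0.0000

0.0000


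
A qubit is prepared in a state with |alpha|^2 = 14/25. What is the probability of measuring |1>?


|alpha|^2 = 14/25 = 0.5600
|beta|^2 = 1 - 14/25 = 11/25 = 0.4400
P(|1>) = |beta|^2 = 0.4400

0.4400


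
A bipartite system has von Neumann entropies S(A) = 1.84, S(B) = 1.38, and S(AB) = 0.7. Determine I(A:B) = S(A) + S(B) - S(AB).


I(A:B) = S(A) + S(B) - S(AB)
= 1.84 + 1.38 - 0.7
= 2.5200

2.5200


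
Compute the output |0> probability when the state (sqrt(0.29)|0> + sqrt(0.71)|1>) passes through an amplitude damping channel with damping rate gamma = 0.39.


For amplitude damping with parameter gamma on state sqrt(a)|0> + sqrt(b)|1>:
alpha^2 = 0.29, beta^2 = 0.71
P(|0>) = alpha^2 + gamma * beta^2
= 0.29 + 0.39 * 0.71
= 0.29 + 0.2769
= 0.5669

0.5669


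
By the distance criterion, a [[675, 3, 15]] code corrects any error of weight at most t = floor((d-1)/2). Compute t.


Code parameters: [[675, 3, 15]], distance d = 15.
Number of correctable errors = floor((d-1)/2)
= floor((15 - 1)/2)
= floor(14/2)
= 7

7


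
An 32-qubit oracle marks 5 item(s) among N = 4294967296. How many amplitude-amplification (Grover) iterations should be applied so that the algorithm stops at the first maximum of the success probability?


After j Grover iterations the success probability is P(j) = sin^2((2j+1)*theta), where sin(theta) = sqrt(k/N).
N = 2^32 = 4294967296, k = 5
sin(theta) = sqrt(k/N) = 3.41196896e-05
theta = arcsin(sqrt(k/N)) = 3.41196896e-05 rad
P(j) reaches its first maximum when (2j+1)*theta is as close as possible to pi/2, i.e. j = round(pi/(4*theta) - 1/2).
pi/(4*theta) - 1/2 = 23018.4129
(For comparison, the common estimate pi/4 * sqrt(N/k) = 23018.9129; the exact maximiser is used here.)
Optimal iterations = 23018

23018


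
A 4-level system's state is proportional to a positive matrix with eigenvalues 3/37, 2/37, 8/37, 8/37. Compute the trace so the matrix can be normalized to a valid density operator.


tr(M) = sum of eigenvalues
= 3/37 + 2/37 + 8/37 + 8/37
= 21/37
= 0.5676

0.5676


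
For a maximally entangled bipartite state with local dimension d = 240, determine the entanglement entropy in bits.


For a maximally entangled state in d x d:
S = log2(d) = log2(240)
= 7.9069

7.9069


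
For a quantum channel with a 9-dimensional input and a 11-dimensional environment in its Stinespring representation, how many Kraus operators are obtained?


Tracing out the environment in an orthonormal basis {|i>_E} gives Kraus operators K_i = <i|_E U |0>_E.
Number of Kraus operators = dim(H_env) = d_env
= 11

11


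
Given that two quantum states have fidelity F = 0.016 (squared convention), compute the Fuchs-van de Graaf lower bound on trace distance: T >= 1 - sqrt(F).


Fuchs-van de Graaf (squared-fidelity convention): 1 - sqrt(F) <= T <= sqrt(1 - F).
Lower bound: T >= 1 - sqrt(F)
sqrt(F) = sqrt(0.016) = 0.1265
T >= 1 - 0.1265
T >= 0.8735

0.8735


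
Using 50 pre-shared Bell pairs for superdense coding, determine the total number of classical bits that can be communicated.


Superdense coding allows 2 classical bits per shared entangled pair.
50 pair(s) -> 2 * 50 = 100 classical bits

100


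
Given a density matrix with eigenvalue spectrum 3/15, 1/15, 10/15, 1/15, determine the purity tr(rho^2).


tr(rho^2) = sum of eigenvalues squared
= (3/15)^2 + (1/15)^2 + (10/15)^2 + (1/15)^2
= (9 + 1 + 100 + 1) / 225
= 111/225
= 0.4933

0.4933


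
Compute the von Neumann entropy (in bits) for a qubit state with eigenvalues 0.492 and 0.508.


S = -p*log2(p) - (1-p)*log2(1-p)
p = 0.4920, 1-p = 0.5080
= -0.4920 * log2(0.4920) - 0.5080 * log2(0.5080)
= -(-0.5034) - (-0.4964)
= 0.9998

0.9998


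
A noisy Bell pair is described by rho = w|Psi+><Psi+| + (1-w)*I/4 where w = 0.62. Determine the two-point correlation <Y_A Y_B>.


|Psi+> = (|01> + |10>)/sqrt(2)
For the pure Bell state, <Y_A Y_B> = +1 (Bell-state Pauli correlator).
The maximally-mixed part I/4 has tr(I/4 * P tensor P) = 0 for any traceless Pauli P.
So <Y_A Y_B>_rho = w * (+1) + (1 - w) * 0
= 0.62 * (+1)
= 0.6200

0.6200


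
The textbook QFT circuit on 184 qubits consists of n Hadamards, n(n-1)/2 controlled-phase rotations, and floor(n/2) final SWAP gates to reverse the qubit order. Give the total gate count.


Hadamard gates: 184
Controlled rotations: n*(n-1)/2 = 184*183/2 = 16836
SWAP gates: floor(n/2) = floor(184/2) = 92
Total = 184 + 16836 + 92
= 17112

17112


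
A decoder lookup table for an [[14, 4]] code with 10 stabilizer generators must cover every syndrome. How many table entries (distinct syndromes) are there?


Each stabilizer generator gives a binary (+1 or -1) measurement outcome.
With 10 independent generators:
Total syndromes = 2^10
= 1024

1024


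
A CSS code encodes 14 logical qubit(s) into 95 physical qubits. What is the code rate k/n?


Code rate R = k/n
= 14/95
= 0.1474

0.1474


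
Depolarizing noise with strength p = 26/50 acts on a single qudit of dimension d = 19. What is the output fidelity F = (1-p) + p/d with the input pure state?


F = (1-p) + p/d
= (1 - 0.5200) + 0.5200/19
= 0.4800 + 0.0274
= 0.5074

0.5074


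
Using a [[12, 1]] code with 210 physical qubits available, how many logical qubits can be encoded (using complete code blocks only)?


Each code block uses 12 physical qubits for 1 logical qubit(s).
Number of complete blocks = floor(210 / 12) = 17
Logical qubits = 17 * 1
= 17

17


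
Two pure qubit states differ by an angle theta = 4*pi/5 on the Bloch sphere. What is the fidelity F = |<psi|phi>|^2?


For states separated by angle theta on Bloch sphere:
F = cos^2(theta/2)
theta = 4*pi/5 = 2.5133
theta/2 = 1.2566
cos(theta/2) = 0.3090
F = 0.0955

0.0955


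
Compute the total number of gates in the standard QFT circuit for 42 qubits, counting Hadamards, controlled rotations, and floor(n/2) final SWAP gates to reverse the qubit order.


Hadamard gates: 42
Controlled rotations: n*(n-1)/2 = 42*41/2 = 861
SWAP gates: floor(n/2) = floor(42/2) = 21
Total = 42 + 861 + 21
= 924

924


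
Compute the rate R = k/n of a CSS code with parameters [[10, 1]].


Code rate R = k/n
= 1/10
= 0.1000

0.1000


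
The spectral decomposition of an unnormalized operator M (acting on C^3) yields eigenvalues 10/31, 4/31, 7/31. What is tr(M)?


tr(M) = sum of eigenvalues
= 10/31 + 4/31 + 7/31
= 21/31
= 0.6774

0.6774


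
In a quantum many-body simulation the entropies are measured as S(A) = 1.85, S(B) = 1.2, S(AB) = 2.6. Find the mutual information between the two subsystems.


I(A:B) = S(A) + S(B) - S(AB)
= 1.85 + 1.2 - 2.6
= 0.4500

0.4500


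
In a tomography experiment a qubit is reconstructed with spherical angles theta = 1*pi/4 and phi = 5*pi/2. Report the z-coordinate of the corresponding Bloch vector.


theta = 0.7854, phi = 7.8540
r_z = cos(theta) = 0.7071

0.7071


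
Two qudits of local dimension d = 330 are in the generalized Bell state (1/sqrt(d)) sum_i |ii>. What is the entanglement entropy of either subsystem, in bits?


For a maximally entangled state in d x d:
S = log2(d) = log2(330)
= 8.3663

8.3663


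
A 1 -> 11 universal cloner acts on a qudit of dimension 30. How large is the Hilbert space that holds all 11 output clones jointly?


Output space = H^(tensor 11) where dim(H) = 30
dim = 30^11
= 900 (after 2 factors)
= 27000 (after 3 factors)
= 810000 (after 4 factors)
= 24300000 (after 5 factors)
= 729000000 (after 6 factors)
= 21870000000 (after 7 factors)
= 656100000000 (after 8 factors)
= 19683000000000 (after 9 factors)
= 590490000000000 (after 10 factors)
= 17714700000000000 (after 11 factors)
= 17714700000000000

17714700000000000


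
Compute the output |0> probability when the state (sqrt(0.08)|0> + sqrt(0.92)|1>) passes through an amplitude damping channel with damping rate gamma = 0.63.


For amplitude damping with parameter gamma on state sqrt(a)|0> + sqrt(b)|1>:
alpha^2 = 0.08, beta^2 = 0.92
P(|0>) = alpha^2 + gamma * beta^2
= 0.08 + 0.63 * 0.92
= 0.08 + 0.5796
= 0.6596

0.6596


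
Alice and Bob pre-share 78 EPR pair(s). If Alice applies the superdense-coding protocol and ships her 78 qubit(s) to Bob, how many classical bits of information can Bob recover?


Superdense coding allows 2 classical bits per shared entangled pair.
78 pair(s) -> 2 * 78 = 156 classical bits

156


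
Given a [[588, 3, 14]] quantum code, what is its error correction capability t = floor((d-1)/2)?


Code parameters: [[588, 3, 14]], distance d = 14.
Number of correctable errors = floor((d-1)/2)
= floor((14 - 1)/2)
= floor(13/2)
= 6

6


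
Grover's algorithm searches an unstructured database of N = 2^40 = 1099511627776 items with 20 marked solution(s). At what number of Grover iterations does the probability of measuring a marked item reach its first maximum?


After j Grover iterations the success probability is P(j) = sin^2((2j+1)*theta), where sin(theta) = sqrt(k/N).
N = 2^40 = 1099511627776, k = 20
sin(theta) = sqrt(k/N) = 4.2649612e-06
theta = arcsin(sqrt(k/N)) = 4.2649612e-06 rad
P(j) reaches its first maximum when (2j+1)*theta is as close as possible to pi/2, i.e. j = round(pi/(4*theta) - 1/2).
pi/(4*theta) - 1/2 = 184150.8033
(For comparison, the common estimate pi/4 * sqrt(N/k) = 184151.3033; the exact maximiser is used here.)
Optimal iterations = 184151

184151


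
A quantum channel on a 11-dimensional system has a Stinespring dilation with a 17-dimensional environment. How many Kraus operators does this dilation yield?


Tracing out the environment in an orthonormal basis {|i>_E} gives Kraus operators K_i = <i|_E U |0>_E.
Number of Kraus operators = dim(H_env) = d_env
= 17

17


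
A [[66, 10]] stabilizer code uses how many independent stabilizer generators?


For an [[n,k]] stabilizer code:
Number of stabilizer generators = n - k
= 66 - 10
= 56

56


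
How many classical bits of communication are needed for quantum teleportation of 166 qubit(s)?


Quantum teleportation requires 2 classical bits per qubit teleported.
166 qubit(s) -> 2 * 166 = 332 classical bits

332


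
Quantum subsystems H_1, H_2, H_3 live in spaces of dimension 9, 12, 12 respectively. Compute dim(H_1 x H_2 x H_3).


dim(H_1 x H_2 x H_3) = 9 * 12 * 12
= 108 * 12
= 1296

1296


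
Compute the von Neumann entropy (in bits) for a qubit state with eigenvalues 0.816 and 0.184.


S = -p*log2(p) - (1-p)*log2(1-p)
p = 0.8160, 1-p = 0.1840
= -0.8160 * log2(0.8160) - 0.1840 * log2(0.1840)
= -(-0.2394) - (-0.4494)
= 0.6887

0.6887


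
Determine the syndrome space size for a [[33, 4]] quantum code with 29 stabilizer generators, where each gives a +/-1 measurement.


Each stabilizer generator gives a binary (+1 or -1) measurement outcome.
With 29 independent generators:
Total syndromes = 2^29
= 536870912

536870912


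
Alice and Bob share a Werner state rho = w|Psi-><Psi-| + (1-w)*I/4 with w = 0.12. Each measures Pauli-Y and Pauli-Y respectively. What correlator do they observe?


|Psi-> = (|01> - |10>)/sqrt(2)
For the pure Bell state, <Y_A Y_B> = -1 (Bell-state Pauli correlator).
The maximally-mixed part I/4 has tr(I/4 * P tensor P) = 0 for any traceless Pauli P.
So <Y_A Y_B>_rho = w * (-1) + (1 - w) * 0
= 0.12 * (-1)
= -0.1200

-0.1200


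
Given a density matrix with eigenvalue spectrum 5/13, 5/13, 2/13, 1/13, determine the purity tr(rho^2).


tr(rho^2) = sum of eigenvalues squared
= (5/13)^2 + (5/13)^2 + (2/13)^2 + (1/13)^2
= (25 + 25 + 4 + 1) / 169
= 55/169
= 0.3254

0.3254


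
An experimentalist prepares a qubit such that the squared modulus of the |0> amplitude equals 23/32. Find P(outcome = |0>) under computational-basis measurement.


|alpha|^2 = 23/32 = 0.7188
|beta|^2 = 1 - 23/32 = 9/32 = 0.2812
P(|0>) = |alpha|^2 = 0.7188

0.7188


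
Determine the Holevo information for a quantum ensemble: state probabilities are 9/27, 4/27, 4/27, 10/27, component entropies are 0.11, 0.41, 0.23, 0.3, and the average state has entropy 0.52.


chi = S(rho) - sum_i p_i * S(rho_i)
Weighted entropy = 9/27 * 0.11 + 4/27 * 0.41 + 4/27 * 0.23 + 10/27 * 0.3
= 0.2426
chi = 0.52 - 0.2426
= 0.2774

0.2774


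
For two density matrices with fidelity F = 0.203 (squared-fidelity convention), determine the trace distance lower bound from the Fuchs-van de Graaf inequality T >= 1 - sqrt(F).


Fuchs-van de Graaf (squared-fidelity convention): 1 - sqrt(F) <= T <= sqrt(1 - F).
Lower bound: T >= 1 - sqrt(F)
sqrt(F) = sqrt(0.203) = 0.4506
T >= 1 - 0.4506
T >= 0.5494

0.5494


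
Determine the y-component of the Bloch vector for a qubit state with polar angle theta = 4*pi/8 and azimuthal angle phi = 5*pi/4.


theta = 1.5708, phi = 3.9270
r_y = sin(theta)*sin(phi) = 1.0000 * -0.7071
r_y = -0.7071

-0.7071


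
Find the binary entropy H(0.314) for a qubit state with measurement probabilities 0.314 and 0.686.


S = -p*log2(p) - (1-p)*log2(1-p)
p = 0.3140, 1-p = 0.6860
= -0.3140 * log2(0.3140) - 0.6860 * log2(0.6860)
= -(-0.5247) - (-0.3730)
= 0.8977

0.8977


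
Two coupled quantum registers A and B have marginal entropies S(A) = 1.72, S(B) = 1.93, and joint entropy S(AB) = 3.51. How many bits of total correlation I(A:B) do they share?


I(A:B) = S(A) + S(B) - S(AB)
= 1.72 + 1.93 - 3.51
= 0.1400

0.1400


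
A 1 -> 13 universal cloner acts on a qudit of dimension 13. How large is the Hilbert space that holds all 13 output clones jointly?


Output space = H^(tensor 13) where dim(H) = 13
dim = 13^13
= 169 (after 2 factors)
= 2197 (after 3 factors)
= 28561 (after 4 factors)
= 371293 (after 5 factors)
= 4826809 (after 6 factors)
= 62748517 (after 7 factors)
= 815730721 (after 8 factors)
= 10604499373 (after 9 factors)
= 137858491849 (after 10 factors)
= 1792160394037 (after 11 factors)
= 23298085122481 (after 12 factors)
= 302875106592253 (after 13 factors)
= 302875106592253

302875106592253


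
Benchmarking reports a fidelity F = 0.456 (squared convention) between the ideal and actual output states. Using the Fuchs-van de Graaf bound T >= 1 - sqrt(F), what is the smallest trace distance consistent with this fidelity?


Fuchs-van de Graaf (squared-fidelity convention): 1 - sqrt(F) <= T <= sqrt(1 - F).
Lower bound: T >= 1 - sqrt(F)
sqrt(F) = sqrt(0.456) = 0.6753
T >= 1 - 0.6753
T >= 0.3247

0.3247


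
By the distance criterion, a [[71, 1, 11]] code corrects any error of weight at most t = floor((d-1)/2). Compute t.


Code parameters: [[71, 1, 11]], distance d = 11.
Number of correctable errors = floor((d-1)/2)
= floor((11 - 1)/2)
= floor(10/2)
= 5

5


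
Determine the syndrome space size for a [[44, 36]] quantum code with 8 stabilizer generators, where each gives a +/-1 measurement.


Each stabilizer generator gives a binary (+1 or -1) measurement outcome.
With 8 independent generators:
Total syndromes = 2^8
= 256

256


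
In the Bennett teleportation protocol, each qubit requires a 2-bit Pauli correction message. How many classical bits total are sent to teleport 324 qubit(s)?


Quantum teleportation requires 2 classical bits per qubit teleported.
324 qubit(s) -> 2 * 324 = 648 classical bits

648


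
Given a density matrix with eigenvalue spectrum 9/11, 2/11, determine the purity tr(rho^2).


tr(rho^2) = sum of eigenvalues squared
= (9/11)^2 + (2/11)^2
= (81 + 4) / 121
= 85/121
= 0.7025

0.7025


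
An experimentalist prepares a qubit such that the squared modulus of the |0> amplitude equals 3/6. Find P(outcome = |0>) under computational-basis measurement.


|alpha|^2 = 3/6 = 0.5000
|beta|^2 = 1 - 3/6 = 3/6 = 0.5000
P(|0>) = |alpha|^2 = 0.5000

0.5000


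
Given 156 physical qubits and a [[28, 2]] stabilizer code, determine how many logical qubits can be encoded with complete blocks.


Each code block uses 28 physical qubits for 2 logical qubit(s).
Number of complete blocks = floor(156 / 28) = 5
Logical qubits = 5 * 2
= 10

10


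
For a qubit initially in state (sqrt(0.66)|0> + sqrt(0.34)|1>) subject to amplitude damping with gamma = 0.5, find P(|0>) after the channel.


For amplitude damping with parameter gamma on state sqrt(a)|0> + sqrt(b)|1>:
alpha^2 = 0.66, beta^2 = 0.34
P(|0>) = alpha^2 + gamma * beta^2
= 0.66 + 0.5 * 0.34
= 0.66 + 0.1700
= 0.8300

0.8300


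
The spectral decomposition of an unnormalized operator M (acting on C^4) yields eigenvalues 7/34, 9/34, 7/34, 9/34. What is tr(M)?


tr(M) = sum of eigenvalues
= 7/34 + 9/34 + 7/34 + 9/34
= 32/34
= 0.9412

0.9412


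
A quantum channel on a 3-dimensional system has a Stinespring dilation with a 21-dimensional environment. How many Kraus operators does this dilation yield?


Tracing out the environment in an orthonormal basis {|i>_E} gives Kraus operators K_i = <i|_E U |0>_E.
Number of Kraus operators = dim(H_env) = d_env
= 21

21


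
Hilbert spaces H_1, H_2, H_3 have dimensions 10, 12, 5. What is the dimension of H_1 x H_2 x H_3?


dim(H_1 x H_2 x H_3) = 10 * 12 * 5
= 120 * 5
= 600

600


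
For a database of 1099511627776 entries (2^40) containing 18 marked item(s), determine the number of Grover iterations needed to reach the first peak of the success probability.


After j Grover iterations the success probability is P(j) = sin^2((2j+1)*theta), where sin(theta) = sqrt(k/N).
N = 2^40 = 1099511627776, k = 18
sin(theta) = sqrt(k/N) = 4.046097457e-06
theta = arcsin(sqrt(k/N)) = 4.046097457e-06 rad
P(j) reaches its first maximum when (2j+1)*theta is as close as possible to pi/2, i.e. j = round(pi/(4*theta) - 1/2).
pi/(4*theta) - 1/2 = 194112.0175
(For comparison, the common estimate pi/4 * sqrt(N/k) = 194112.5175; the exact maximiser is used here.)
Optimal iterations = 194112

194112


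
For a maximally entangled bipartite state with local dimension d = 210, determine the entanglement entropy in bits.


For a maximally entangled state in d x d:
S = log2(d) = log2(210)
= 7.7142

7.7142


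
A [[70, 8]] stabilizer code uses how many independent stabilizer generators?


For an [[n,k]] stabilizer code:
Number of stabilizer generators = n - k
= 70 - 8
= 62

62


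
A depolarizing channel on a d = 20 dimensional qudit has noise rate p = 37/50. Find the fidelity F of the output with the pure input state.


F = (1-p) + p/d
= (1 - 0.7400) + 0.7400/20
= 0.2600 + 0.0370
= 0.2970

0.2970


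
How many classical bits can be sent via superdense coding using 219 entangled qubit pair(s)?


Superdense coding allows 2 classical bits per shared entangled pair.
219 pair(s) -> 2 * 219 = 438 classical bits

438


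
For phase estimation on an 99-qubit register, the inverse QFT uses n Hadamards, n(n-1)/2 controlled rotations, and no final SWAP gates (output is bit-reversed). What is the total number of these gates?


Hadamard gates: 99
Controlled rotations: n*(n-1)/2 = 99*98/2 = 4851
SWAP gates: 0 (omitted)
Total = 99 + 4851
= 4950

4950


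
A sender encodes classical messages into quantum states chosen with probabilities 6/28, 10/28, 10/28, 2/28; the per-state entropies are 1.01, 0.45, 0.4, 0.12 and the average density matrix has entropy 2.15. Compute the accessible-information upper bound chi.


chi = S(rho) - sum_i p_i * S(rho_i)
Weighted entropy = 6/28 * 1.01 + 10/28 * 0.45 + 10/28 * 0.4 + 2/28 * 0.12
= 0.5286
chi = 2.15 - 0.5286
= 1.6214

1.6214


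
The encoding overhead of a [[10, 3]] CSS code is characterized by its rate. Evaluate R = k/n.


Code rate R = k/n
= 3/10
= 0.3000

0.3000


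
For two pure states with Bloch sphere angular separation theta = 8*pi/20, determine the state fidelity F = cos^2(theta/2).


For states separated by angle theta on Bloch sphere:
F = cos^2(theta/2)
theta = 8*pi/20 = 1.2566
theta/2 = 0.6283
cos(theta/2) = 0.8090
F = 0.6545

0.6545


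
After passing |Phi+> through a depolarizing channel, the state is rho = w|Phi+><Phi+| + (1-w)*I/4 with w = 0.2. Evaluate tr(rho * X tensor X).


|Phi+> = (|00> + |11>)/sqrt(2)
For the pure Bell state, <X_A X_B> = +1 (Bell-state Pauli correlator).
The maximally-mixed part I/4 has tr(I/4 * P tensor P) = 0 for any traceless Pauli P.
So <X_A X_B>_rho = w * (+1) + (1 - w) * 0
= 0.2 * (+1)
= 0.2000

0.2000


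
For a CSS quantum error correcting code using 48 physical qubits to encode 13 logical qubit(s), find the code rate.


Code rate R = k/n
= 13/48
= 0.2708

0.2708


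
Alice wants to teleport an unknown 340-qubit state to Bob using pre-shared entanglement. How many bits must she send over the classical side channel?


Quantum teleportation requires 2 classical bits per qubit teleported.
340 qubit(s) -> 2 * 340 = 680 classical bits

680


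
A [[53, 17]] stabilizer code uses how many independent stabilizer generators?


For an [[n,k]] stabilizer code:
Number of stabilizer generators = n - k
= 53 - 17
= 36

36


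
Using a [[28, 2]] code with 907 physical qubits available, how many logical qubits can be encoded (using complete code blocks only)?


Each code block uses 28 physical qubits for 2 logical qubit(s).
Number of complete blocks = floor(907 / 28) = 32
Logical qubits = 32 * 2
= 64

64


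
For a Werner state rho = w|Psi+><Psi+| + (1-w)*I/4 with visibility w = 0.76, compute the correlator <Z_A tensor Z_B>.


|Psi+> = (|01> + |10>)/sqrt(2)
For the pure Bell state, <Z_A Z_B> = -1 (Bell-state Pauli correlator).
The maximally-mixed part I/4 has tr(I/4 * P tensor P) = 0 for any traceless Pauli P.
So <Z_A Z_B>_rho = w * (-1) + (1 - w) * 0
= 0.76 * (-1)
= -0.7600

-0.7600
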